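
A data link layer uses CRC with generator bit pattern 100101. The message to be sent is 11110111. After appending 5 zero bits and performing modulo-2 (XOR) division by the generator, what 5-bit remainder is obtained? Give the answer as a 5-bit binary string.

11001

Append 5 zeros: 1111011100000. Divide by 100101 (XOR where the leading bit is 1):
  pos 0: 111101 XOR 100101 = 011000
  pos 1: 110001 XOR 100101 = 010100
  pos 2: 101001 XOR 100101 = 001100
  pos 4: 110000 XOR 100101 = 010101
  pos 5: 101010 XOR 100101 = 001111
  pos 7: 111100 XOR 100101 = 011001
Remainder (last 5 bits) = 11001. This is the CRC / FCS.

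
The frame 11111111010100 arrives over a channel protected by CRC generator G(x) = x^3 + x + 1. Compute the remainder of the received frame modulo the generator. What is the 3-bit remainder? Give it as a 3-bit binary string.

Modulo-2 division of 11111111010100 by 1011:
  pos 0: 1111 XOR 1011 = 0100
  pos 1: 1001 XOR 1011 = 0010
  pos 3: 1011 XOR 1011 = 0000
  pos 7: 1010 XOR 1011 = 0001
  pos 10: 1100 XOR 1011 = 0111
Remainder = 111 (nonzero — an error is detected).

111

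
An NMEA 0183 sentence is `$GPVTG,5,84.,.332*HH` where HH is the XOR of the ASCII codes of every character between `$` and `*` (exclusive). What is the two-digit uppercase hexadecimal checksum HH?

75

XOR the ASCII codes of the payload characters:
  'G' = 0x47 → acc = 0x47
  'P' = 0x50 → acc = 0x17
  'V' = 0x56 → acc = 0x41
  'T' = 0x54 → acc = 0x15
  'G' = 0x47 → acc = 0x52
  ',' = 0x2C → acc = 0x7E
  '5' = 0x35 → acc = 0x4B
  ',' = 0x2C → acc = 0x67
  '8' = 0x38 → acc = 0x5F
  '4' = 0x34 → acc = 0x6B
  '.' = 0x2E → acc = 0x45
  ',' = 0x2C → acc = 0x69
  '.' = 0x2E → acc = 0x47
  '3' = 0x33 → acc = 0x74
  '3' = 0x33 → acc = 0x47
  '2' = 0x32 → acc = 0x75
Checksum = 0x75.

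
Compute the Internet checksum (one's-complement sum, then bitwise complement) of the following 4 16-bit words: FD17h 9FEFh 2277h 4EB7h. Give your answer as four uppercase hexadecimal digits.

F1C9

One's-complement addition (fold any carry out of bit 15 back into bit 0):
  0xFD17 + 0x9FEF = 0x19D06 → wrap carry → 0x9D07
  0x9D07 + 0x2277 = 0x0BF7E
  0xBF7E + 0x4EB7 = 0x10E35 → wrap carry → 0x0E36
One's-complement sum = 0x0E36.
Checksum = ~0x0E36 & 0xFFFF = 0xF1C9.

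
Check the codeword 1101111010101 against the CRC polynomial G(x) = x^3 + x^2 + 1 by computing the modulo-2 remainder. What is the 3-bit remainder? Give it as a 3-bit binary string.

111

Modulo-2 division of 1101111010101 by 1101:
  pos 0: 1101 XOR 1101 = 0000
  pos 4: 1110 XOR 1101 = 0011
  pos 6: 1110 XOR 1101 = 0011
  pos 8: 1110 XOR 1101 = 0011
Remainder = 111 (nonzero — an error is detected).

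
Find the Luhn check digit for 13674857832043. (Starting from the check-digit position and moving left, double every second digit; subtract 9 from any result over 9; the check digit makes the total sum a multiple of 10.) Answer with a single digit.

5

Partial digits right→left: 3 4 0 2 3 8 7 5 8 4 7 6 3 1
Double every second digit counting from the check-digit position (so the 1st, 3rd, 5th, ... of the partial from the right).
  doubled (with −9 where >9): 6 0 6 5 7 5 6 → sum 35
  kept as-is: 4 2 8 5 4 6 1 → sum 30
Total = 35 + 30 = 65.
Check digit = (10 − (65 mod 10)) mod 10 = 5.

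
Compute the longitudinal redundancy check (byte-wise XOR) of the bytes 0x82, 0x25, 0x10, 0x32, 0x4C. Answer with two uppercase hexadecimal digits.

XOR the bytes together:
  start with 0x82
  0x82 ⊕ 0x25 = 0xA7
  0xA7 ⊕ 0x10 = 0xB7
  0xB7 ⊕ 0x32 = 0x85
  0x85 ⊕ 0x4C = 0xC9

C9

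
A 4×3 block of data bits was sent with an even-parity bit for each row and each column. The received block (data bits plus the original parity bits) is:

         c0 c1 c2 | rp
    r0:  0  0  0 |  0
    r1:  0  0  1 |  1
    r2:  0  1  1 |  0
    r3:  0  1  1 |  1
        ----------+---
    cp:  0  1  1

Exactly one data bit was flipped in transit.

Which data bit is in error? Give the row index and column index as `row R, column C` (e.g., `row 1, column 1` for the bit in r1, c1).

Recompute each row's even parity and compare to rp:
  r0: data parity 0, sent rp 0 → ok
  r1: data parity 1, sent rp 1 → ok
  r2: data parity 0, sent rp 0 → ok
  r3: data parity 0, sent rp 1 → mismatch
Recompute each column's even parity and compare to cp:
  c0: data parity 0, sent cp 0 → ok
  c1: data parity 0, sent cp 1 → mismatch
  c2: data parity 1, sent cp 1 → ok
Exactly one row (r3) and one column (c1) fail → the flipped bit is at their intersection.

row 3, column 1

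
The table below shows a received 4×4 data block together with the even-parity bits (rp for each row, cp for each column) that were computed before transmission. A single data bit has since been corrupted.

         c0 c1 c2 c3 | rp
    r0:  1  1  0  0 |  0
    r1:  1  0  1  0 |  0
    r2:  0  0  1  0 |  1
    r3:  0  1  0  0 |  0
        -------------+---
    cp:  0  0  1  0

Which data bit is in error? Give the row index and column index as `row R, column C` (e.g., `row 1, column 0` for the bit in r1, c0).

Recompute each row's even parity and compare to rp:
  r0: data parity 0, sent rp 0 → ok
  r1: data parity 0, sent rp 0 → ok
  r2: data parity 1, sent rp 1 → ok
  r3: data parity 1, sent rp 0 → mismatch
Recompute each column's even parity and compare to cp:
  c0: data parity 0, sent cp 0 → ok
  c1: data parity 0, sent cp 0 → ok
  c2: data parity 0, sent cp 1 → mismatch
  c3: data parity 0, sent cp 0 → ok
Exactly one row (r3) and one column (c2) fail → the flipped bit is at their intersection.

row 3, column 2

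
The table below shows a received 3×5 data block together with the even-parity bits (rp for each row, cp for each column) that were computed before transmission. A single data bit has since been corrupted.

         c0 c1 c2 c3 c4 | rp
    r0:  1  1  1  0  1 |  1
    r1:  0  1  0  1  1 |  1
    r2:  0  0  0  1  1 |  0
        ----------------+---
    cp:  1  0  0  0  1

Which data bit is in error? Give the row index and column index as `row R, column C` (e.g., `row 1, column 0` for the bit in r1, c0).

Recompute each row's even parity and compare to rp:
  r0: data parity 0, sent rp 1 → mismatch
  r1: data parity 1, sent rp 1 → ok
  r2: data parity 0, sent rp 0 → ok
Recompute each column's even parity and compare to cp:
  c0: data parity 1, sent cp 1 → ok
  c1: data parity 0, sent cp 0 → ok
  c2: data parity 1, sent cp 0 → mismatch
  c3: data parity 0, sent cp 0 → ok
  c4: data parity 1, sent cp 1 → ok
Exactly one row (r0) and one column (c2) fail → the flipped bit is at their intersection.

row 0, column 2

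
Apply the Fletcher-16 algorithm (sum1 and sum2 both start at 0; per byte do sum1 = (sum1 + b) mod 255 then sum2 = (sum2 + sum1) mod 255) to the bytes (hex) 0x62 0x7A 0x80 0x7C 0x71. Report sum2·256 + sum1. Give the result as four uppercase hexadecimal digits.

Running sums (mod 255):
  after byte 0 (0x62): sum1=98, sum2=98
  after byte 1 (0x7A): sum1=220, sum2=63
  after byte 2 (0x80): sum1=93, sum2=156
  after byte 3 (0x7C): sum1=217, sum2=118
  after byte 4 (0x71): sum1=75, sum2=193
Checksum = sum2·256 + sum1 = 193·256 + 75 = 49483 = 0xC14B.

C14B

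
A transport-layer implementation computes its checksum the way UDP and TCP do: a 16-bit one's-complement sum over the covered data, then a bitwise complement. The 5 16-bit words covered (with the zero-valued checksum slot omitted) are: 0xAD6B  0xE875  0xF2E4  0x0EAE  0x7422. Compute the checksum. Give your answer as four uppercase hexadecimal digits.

F468

One's-complement addition (fold any carry out of bit 15 back into bit 0):
  0xAD6B + 0xE875 = 0x195E0 → wrap carry → 0x95E1
  0x95E1 + 0xF2E4 = 0x188C5 → wrap carry → 0x88C6
  0x88C6 + 0x0EAE = 0x09774
  0x9774 + 0x7422 = 0x10B96 → wrap carry → 0x0B97
One's-complement sum = 0x0B97.
Checksum = ~0x0B97 & 0xFFFF = 0xF468.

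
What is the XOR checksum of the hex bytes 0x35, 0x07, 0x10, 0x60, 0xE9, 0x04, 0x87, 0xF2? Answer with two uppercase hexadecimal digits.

XOR the bytes together:
  start with 0x35
  0x35 ⊕ 0x07 = 0x32
  0x32 ⊕ 0x10 = 0x22
  0x22 ⊕ 0x60 = 0x42
  0x42 ⊕ 0xE9 = 0xAB
  0xAB ⊕ 0x04 = 0xAF
  0xAF ⊕ 0x87 = 0x28
  0x28 ⊕ 0xF2 = 0xDA

DA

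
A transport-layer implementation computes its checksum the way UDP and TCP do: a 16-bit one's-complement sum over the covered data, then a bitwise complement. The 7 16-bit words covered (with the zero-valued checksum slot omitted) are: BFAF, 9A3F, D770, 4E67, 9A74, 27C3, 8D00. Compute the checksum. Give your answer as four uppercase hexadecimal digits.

One's-complement addition (fold any carry out of bit 15 back into bit 0):
  0xBFAF + 0x9A3F = 0x159EE → wrap carry → 0x59EF
  0x59EF + 0xD770 = 0x1315F → wrap carry → 0x3160
  0x3160 + 0x4E67 = 0x07FC7
  0x7FC7 + 0x9A74 = 0x11A3B → wrap carry → 0x1A3C
  0x1A3C + 0x27C3 = 0x041FF
  0x41FF + 0x8D00 = 0x0CEFF
One's-complement sum = 0xCEFF.
Checksum = ~0xCEFF & 0xFFFF = 0x3100.

3100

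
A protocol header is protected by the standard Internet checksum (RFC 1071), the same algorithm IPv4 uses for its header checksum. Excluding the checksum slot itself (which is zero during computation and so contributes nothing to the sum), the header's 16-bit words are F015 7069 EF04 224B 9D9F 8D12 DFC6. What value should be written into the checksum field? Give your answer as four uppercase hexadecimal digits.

One's-complement addition (fold any carry out of bit 15 back into bit 0):
  0xF015 + 0x7069 = 0x1607E → wrap carry → 0x607F
  0x607F + 0xEF04 = 0x14F83 → wrap carry → 0x4F84
  0x4F84 + 0x224B = 0x071CF
  0x71CF + 0x9D9F = 0x10F6E → wrap carry → 0x0F6F
  0x0F6F + 0x8D12 = 0x09C81
  0x9C81 + 0xDFC6 = 0x17C47 → wrap carry → 0x7C48
One's-complement sum = 0x7C48.
Checksum = ~0x7C48 & 0xFFFF = 0x83B7.

83B7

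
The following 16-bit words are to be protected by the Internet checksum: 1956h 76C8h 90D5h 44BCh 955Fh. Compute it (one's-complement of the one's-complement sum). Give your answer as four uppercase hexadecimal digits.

One's-complement addition (fold any carry out of bit 15 back into bit 0):
  0x1956 + 0x76C8 = 0x0901E
  0x901E + 0x90D5 = 0x120F3 → wrap carry → 0x20F4
  0x20F4 + 0x44BC = 0x065B0
  0x65B0 + 0x955F = 0x0FB0F
One's-complement sum = 0xFB0F.
Checksum = ~0xFB0F & 0xFFFF = 0x04F0.

04F0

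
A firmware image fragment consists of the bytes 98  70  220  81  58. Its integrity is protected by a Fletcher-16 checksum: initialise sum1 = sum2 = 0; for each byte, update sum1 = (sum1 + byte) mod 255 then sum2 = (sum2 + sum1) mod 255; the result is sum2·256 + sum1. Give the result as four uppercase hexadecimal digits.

Running sums (mod 255):
  after byte 0 (98): sum1=98, sum2=98
  after byte 1 (70): sum1=168, sum2=11
  after byte 2 (220): sum1=133, sum2=144
  after byte 3 (81): sum1=214, sum2=103
  after byte 4 (58): sum1=17, sum2=120
Checksum = sum2·256 + sum1 = 120·256 + 17 = 30737 = 0x7811.

7811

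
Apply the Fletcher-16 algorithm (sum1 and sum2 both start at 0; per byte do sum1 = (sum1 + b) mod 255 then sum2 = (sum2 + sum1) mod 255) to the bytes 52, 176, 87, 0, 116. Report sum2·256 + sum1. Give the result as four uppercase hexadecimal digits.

Running sums (mod 255):
  after byte 0 (52): sum1=52, sum2=52
  after byte 1 (176): sum1=228, sum2=25
  after byte 2 (87): sum1=60, sum2=85
  after byte 3 (0): sum1=60, sum2=145
  after byte 4 (116): sum1=176, sum2=66
Checksum = sum2·256 + sum1 = 66·256 + 176 = 17072 = 0x42B0.

42B0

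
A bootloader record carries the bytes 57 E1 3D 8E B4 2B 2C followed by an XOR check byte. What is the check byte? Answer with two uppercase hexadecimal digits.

B6

XOR the bytes together:
  start with 0x57
  0x57 ⊕ 0xE1 = 0xB6
  0xB6 ⊕ 0x3D = 0x8B
  0x8B ⊕ 0x8E = 0x05
  0x05 ⊕ 0xB4 = 0xB1
  0xB1 ⊕ 0x2B = 0x9A
  0x9A ⊕ 0x2C = 0xB6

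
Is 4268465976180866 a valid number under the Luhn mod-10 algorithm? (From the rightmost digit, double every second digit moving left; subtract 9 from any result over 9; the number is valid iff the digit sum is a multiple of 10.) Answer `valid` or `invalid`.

invalid

From the right, keep odd positions and double even positions (subtract 9 from any doubled value over 9):
  doubled (positions 2,4,...): 3 0 2 5 1 8 3 8 → sum 30
  kept (positions 1,3,...): 6 8 8 6 9 6 8 2 → sum 53
Total = 83.
83 mod 10 = 3, so the number is invalid.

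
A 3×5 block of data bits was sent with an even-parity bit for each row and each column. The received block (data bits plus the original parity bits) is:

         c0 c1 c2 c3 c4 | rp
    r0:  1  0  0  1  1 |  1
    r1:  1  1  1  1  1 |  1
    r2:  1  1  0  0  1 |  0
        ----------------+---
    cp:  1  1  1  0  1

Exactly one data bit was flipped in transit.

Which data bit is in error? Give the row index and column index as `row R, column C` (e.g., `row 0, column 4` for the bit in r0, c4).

Recompute each row's even parity and compare to rp:
  r0: data parity 1, sent rp 1 → ok
  r1: data parity 1, sent rp 1 → ok
  r2: data parity 1, sent rp 0 → mismatch
Recompute each column's even parity and compare to cp:
  c0: data parity 1, sent cp 1 → ok
  c1: data parity 0, sent cp 1 → mismatch
  c2: data parity 1, sent cp 1 → ok
  c3: data parity 0, sent cp 0 → ok
  c4: data parity 1, sent cp 1 → ok
Exactly one row (r2) and one column (c1) fail → the flipped bit is at their intersection.

row 2, column 1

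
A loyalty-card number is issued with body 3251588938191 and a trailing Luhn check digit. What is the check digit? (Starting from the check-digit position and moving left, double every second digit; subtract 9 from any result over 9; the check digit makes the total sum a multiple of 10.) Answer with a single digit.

8

Partial digits right→left: 1 9 1 8 3 9 8 8 5 1 5 2 3
Double every second digit counting from the check-digit position (so the 1st, 3rd, 5th, ... of the partial from the right).
  doubled (with −9 where >9): 2 2 6 7 1 1 6 → sum 25
  kept as-is: 9 8 9 8 1 2 → sum 37
Total = 25 + 37 = 62.
Check digit = (10 − (62 mod 10)) mod 10 = 8.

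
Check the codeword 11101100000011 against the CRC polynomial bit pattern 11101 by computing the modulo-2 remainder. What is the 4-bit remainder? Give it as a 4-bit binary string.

Modulo-2 division of 11101100000011 by 11101:
  pos 0: 11101 XOR 11101 = 00000
  pos 5: 10000 XOR 11101 = 01101
  pos 6: 11010 XOR 11101 = 00111
  pos 8: 11101 XOR 11101 = 00000
Remainder = 0001 (nonzero — an error is detected).

0001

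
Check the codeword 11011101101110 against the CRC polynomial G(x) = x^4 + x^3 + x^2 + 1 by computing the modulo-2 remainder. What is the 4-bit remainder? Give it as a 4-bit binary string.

Modulo-2 division of 11011101101110 by 11101:
  pos 0: 11011 XOR 11101 = 00110
  pos 2: 11010 XOR 11101 = 00111
  pos 4: 11111 XOR 11101 = 00010
  pos 7: 10011 XOR 11101 = 01110
  pos 8: 11101 XOR 11101 = 00000
Remainder = 0000 (zero — the frame passes the CRC check).

0000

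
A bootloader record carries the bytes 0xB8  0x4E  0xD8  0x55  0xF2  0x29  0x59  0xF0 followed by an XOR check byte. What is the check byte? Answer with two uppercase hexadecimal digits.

09

XOR the bytes together:
  start with 0xB8
  0xB8 ⊕ 0x4E = 0xF6
  0xF6 ⊕ 0xD8 = 0x2E
  0x2E ⊕ 0x55 = 0x7B
  0x7B ⊕ 0xF2 = 0x89
  0x89 ⊕ 0x29 = 0xA0
  0xA0 ⊕ 0x59 = 0xF9
  0xF9 ⊕ 0xF0 = 0x09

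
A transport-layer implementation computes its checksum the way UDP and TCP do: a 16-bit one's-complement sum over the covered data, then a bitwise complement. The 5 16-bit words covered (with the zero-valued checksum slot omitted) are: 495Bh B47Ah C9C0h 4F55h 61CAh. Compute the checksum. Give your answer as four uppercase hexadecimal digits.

8749

One's-complement addition (fold any carry out of bit 15 back into bit 0):
  0x495B + 0xB47A = 0x0FDD5
  0xFDD5 + 0xC9C0 = 0x1C795 → wrap carry → 0xC796
  0xC796 + 0x4F55 = 0x116EB → wrap carry → 0x16EC
  0x16EC + 0x61CA = 0x078B6
One's-complement sum = 0x78B6.
Checksum = ~0x78B6 & 0xFFFF = 0x8749.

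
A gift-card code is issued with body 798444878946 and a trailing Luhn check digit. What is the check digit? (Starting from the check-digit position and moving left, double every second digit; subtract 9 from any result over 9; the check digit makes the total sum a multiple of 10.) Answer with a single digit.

Partial digits right→left: 6 4 9 8 7 8 4 4 4 8 9 7
Double every second digit counting from the check-digit position (so the 1st, 3rd, 5th, ... of the partial from the right).
  doubled (with −9 where >9): 3 9 5 8 8 9 → sum 42
  kept as-is: 4 8 8 4 8 7 → sum 39
Total = 42 + 39 = 81.
Check digit = (10 − (81 mod 10)) mod 10 = 9.

9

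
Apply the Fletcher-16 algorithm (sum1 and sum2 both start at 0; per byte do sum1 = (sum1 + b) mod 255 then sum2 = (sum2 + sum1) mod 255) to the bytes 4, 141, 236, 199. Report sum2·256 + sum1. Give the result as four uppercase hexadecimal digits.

5A46

Running sums (mod 255):
  after byte 0 (4): sum1=4, sum2=4
  after byte 1 (141): sum1=145, sum2=149
  after byte 2 (236): sum1=126, sum2=20
  after byte 3 (199): sum1=70, sum2=90
Checksum = sum2·256 + sum1 = 90·256 + 70 = 23110 = 0x5A46.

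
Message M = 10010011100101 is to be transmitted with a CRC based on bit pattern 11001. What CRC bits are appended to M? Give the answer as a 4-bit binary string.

Append 4 zeros: 100100111001010000. Divide by 11001 (XOR where the leading bit is 1):
  pos 0: 10010 XOR 11001 = 01011
  pos 1: 10110 XOR 11001 = 01111
  pos 2: 11111 XOR 11001 = 00110
  pos 4: 11011 XOR 11001 = 00010
  pos 7: 10001 XOR 11001 = 01000
  pos 8: 10000 XOR 11001 = 01001
  pos 9: 10011 XOR 11001 = 01010
  pos 10: 10100 XOR 11001 = 01101
  pos 11: 11010 XOR 11001 = 00011
Remainder (last 4 bits) = 1100. This is the CRC / FCS.

1100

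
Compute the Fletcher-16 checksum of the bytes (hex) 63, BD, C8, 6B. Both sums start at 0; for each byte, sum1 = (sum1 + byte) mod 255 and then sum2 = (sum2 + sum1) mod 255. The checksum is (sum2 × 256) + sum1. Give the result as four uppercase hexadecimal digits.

C355

Running sums (mod 255):
  after byte 0 (63): sum1=99, sum2=99
  after byte 1 (BD): sum1=33, sum2=132
  after byte 2 (C8): sum1=233, sum2=110
  after byte 3 (6B): sum1=85, sum2=195
Checksum = sum2·256 + sum1 = 195·256 + 85 = 50005 = 0xC355.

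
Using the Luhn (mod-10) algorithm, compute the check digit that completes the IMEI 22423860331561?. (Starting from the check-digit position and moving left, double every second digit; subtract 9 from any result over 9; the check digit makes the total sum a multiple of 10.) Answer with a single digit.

1

Partial digits right→left: 1 6 5 1 3 3 0 6 8 3 2 4 2 2
Double every second digit counting from the check-digit position (so the 1st, 3rd, 5th, ... of the partial from the right).
  doubled (with −9 where >9): 2 1 6 0 7 4 4 → sum 24
  kept as-is: 6 1 3 6 3 4 2 → sum 25
Total = 24 + 25 = 49.
Check digit = (10 − (49 mod 10)) mod 10 = 1.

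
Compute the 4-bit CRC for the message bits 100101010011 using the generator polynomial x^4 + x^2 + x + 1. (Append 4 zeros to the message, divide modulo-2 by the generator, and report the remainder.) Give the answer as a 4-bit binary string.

1111

Append 4 zeros: 1001010100110000. Divide by 10111 (XOR where the leading bit is 1):
  pos 0: 10010 XOR 10111 = 00101
  pos 2: 10110 XOR 10111 = 00001
  pos 6: 11001 XOR 10111 = 01110
  pos 7: 11101 XOR 10111 = 01010
  pos 8: 10100 XOR 10111 = 00011
  pos 11: 11000 XOR 10111 = 01111
Remainder (last 4 bits) = 1111. This is the CRC / FCS.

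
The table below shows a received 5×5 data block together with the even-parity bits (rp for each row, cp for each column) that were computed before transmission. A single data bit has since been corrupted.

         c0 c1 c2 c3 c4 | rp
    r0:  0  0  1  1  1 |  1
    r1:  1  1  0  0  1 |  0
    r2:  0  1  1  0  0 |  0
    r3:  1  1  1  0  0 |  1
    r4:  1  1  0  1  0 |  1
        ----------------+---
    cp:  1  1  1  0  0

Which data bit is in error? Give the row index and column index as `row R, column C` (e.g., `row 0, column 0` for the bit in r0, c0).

row 1, column 1

Recompute each row's even parity and compare to rp:
  r0: data parity 1, sent rp 1 → ok
  r1: data parity 1, sent rp 0 → mismatch
  r2: data parity 0, sent rp 0 → ok
  r3: data parity 1, sent rp 1 → ok
  r4: data parity 1, sent rp 1 → ok
Recompute each column's even parity and compare to cp:
  c0: data parity 1, sent cp 1 → ok
  c1: data parity 0, sent cp 1 → mismatch
  c2: data parity 1, sent cp 1 → ok
  c3: data parity 0, sent cp 0 → ok
  c4: data parity 0, sent cp 0 → ok
Exactly one row (r1) and one column (c1) fail → the flipped bit is at their intersection.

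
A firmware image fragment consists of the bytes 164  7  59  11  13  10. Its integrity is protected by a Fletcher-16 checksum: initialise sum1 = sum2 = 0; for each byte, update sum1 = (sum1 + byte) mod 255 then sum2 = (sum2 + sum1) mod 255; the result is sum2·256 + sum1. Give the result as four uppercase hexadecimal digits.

3109

Running sums (mod 255):
  after byte 0 (164): sum1=164, sum2=164
  after byte 1 (7): sum1=171, sum2=80
  after byte 2 (59): sum1=230, sum2=55
  after byte 3 (11): sum1=241, sum2=41
  after byte 4 (13): sum1=254, sum2=40
  after byte 5 (10): sum1=9, sum2=49
Checksum = sum2·256 + sum1 = 49·256 + 9 = 12553 = 0x3109.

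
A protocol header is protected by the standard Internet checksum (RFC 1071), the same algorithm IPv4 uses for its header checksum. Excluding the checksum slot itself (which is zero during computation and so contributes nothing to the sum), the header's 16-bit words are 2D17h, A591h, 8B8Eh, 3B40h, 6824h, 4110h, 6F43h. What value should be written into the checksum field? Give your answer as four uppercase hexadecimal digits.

4E10

One's-complement addition (fold any carry out of bit 15 back into bit 0):
  0x2D17 + 0xA591 = 0x0D2A8
  0xD2A8 + 0x8B8E = 0x15E36 → wrap carry → 0x5E37
  0x5E37 + 0x3B40 = 0x09977
  0x9977 + 0x6824 = 0x1019B → wrap carry → 0x019C
  0x019C + 0x4110 = 0x042AC
  0x42AC + 0x6F43 = 0x0B1EF
One's-complement sum = 0xB1EF.
Checksum = ~0xB1EF & 0xFFFF = 0x4E10.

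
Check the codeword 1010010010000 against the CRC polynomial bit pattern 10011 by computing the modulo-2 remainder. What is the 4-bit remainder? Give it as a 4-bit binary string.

0000

Modulo-2 division of 1010010010000 by 10011:
  pos 0: 10100 XOR 10011 = 00111
  pos 2: 11110 XOR 10011 = 01101
  pos 3: 11010 XOR 10011 = 01001
  pos 4: 10011 XOR 10011 = 00000
Remainder = 0000 (zero — the frame passes the CRC check).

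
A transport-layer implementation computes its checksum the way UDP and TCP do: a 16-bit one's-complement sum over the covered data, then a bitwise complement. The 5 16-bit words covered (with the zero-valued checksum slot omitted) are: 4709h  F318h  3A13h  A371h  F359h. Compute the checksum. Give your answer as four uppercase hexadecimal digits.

One's-complement addition (fold any carry out of bit 15 back into bit 0):
  0x4709 + 0xF318 = 0x13A21 → wrap carry → 0x3A22
  0x3A22 + 0x3A13 = 0x07435
  0x7435 + 0xA371 = 0x117A6 → wrap carry → 0x17A7
  0x17A7 + 0xF359 = 0x10B00 → wrap carry → 0x0B01
One's-complement sum = 0x0B01.
Checksum = ~0x0B01 & 0xFFFF = 0xF4FE.

F4FE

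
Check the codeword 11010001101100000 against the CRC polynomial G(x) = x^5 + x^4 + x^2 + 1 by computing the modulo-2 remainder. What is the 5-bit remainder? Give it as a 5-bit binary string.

Modulo-2 division of 11010001101100000 by 110101:
  pos 0: 110100 XOR 110101 = 000001
  pos 5: 101101 XOR 110101 = 011000
  pos 6: 110001 XOR 110101 = 000100
  pos 9: 100000 XOR 110101 = 010101
  pos 10: 101010 XOR 110101 = 011111
  pos 11: 111110 XOR 110101 = 001011
Remainder = 01011 (nonzero — an error is detected).

01011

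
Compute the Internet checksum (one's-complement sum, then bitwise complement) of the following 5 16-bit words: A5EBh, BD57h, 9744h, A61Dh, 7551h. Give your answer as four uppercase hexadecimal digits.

One's-complement addition (fold any carry out of bit 15 back into bit 0):
  0xA5EB + 0xBD57 = 0x16342 → wrap carry → 0x6343
  0x6343 + 0x9744 = 0x0FA87
  0xFA87 + 0xA61D = 0x1A0A4 → wrap carry → 0xA0A5
  0xA0A5 + 0x7551 = 0x115F6 → wrap carry → 0x15F7
One's-complement sum = 0x15F7.
Checksum = ~0x15F7 & 0xFFFF = 0xEA08.

EA08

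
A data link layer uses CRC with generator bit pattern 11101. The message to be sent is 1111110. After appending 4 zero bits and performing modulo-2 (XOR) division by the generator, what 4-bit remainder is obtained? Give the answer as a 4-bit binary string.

0110

Append 4 zeros: 11111100000. Divide by 11101 (XOR where the leading bit is 1):
  pos 0: 11111 XOR 11101 = 00010
  pos 3: 10100 XOR 11101 = 01001
  pos 4: 10010 XOR 11101 = 01111
  pos 5: 11110 XOR 11101 = 00011
Remainder (last 4 bits) = 0110. This is the CRC / FCS.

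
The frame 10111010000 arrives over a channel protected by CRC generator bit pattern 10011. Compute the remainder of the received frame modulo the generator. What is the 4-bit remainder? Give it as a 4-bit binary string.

0110

Modulo-2 division of 10111010000 by 10011:
  pos 0: 10111 XOR 10011 = 00100
  pos 2: 10001 XOR 10011 = 00010
  pos 5: 10000 XOR 10011 = 00011
Remainder = 0110 (nonzero — an error is detected).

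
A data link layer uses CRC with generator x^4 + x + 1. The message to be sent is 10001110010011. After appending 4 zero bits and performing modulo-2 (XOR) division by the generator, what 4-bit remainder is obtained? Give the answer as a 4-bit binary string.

Append 4 zeros: 100011100100110000. Divide by 10011 (XOR where the leading bit is 1):
  pos 0: 10001 XOR 10011 = 00010
  pos 3: 10110 XOR 10011 = 00101
  pos 5: 10101 XOR 10011 = 00110
  pos 7: 11000 XOR 10011 = 01011
  pos 8: 10111 XOR 10011 = 00100
  pos 10: 10010 XOR 10011 = 00001
Remainder (last 4 bits) = 1000. This is the CRC / FCS.

1000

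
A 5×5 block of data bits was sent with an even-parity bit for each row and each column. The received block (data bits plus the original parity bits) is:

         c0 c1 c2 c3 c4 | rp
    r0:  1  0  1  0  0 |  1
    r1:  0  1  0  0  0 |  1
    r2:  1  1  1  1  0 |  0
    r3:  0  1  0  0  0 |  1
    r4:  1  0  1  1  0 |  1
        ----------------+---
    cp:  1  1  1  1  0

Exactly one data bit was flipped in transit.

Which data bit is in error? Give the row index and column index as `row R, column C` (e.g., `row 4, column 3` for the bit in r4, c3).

row 0, column 3

Recompute each row's even parity and compare to rp:
  r0: data parity 0, sent rp 1 → mismatch
  r1: data parity 1, sent rp 1 → ok
  r2: data parity 0, sent rp 0 → ok
  r3: data parity 1, sent rp 1 → ok
  r4: data parity 1, sent rp 1 → ok
Recompute each column's even parity and compare to cp:
  c0: data parity 1, sent cp 1 → ok
  c1: data parity 1, sent cp 1 → ok
  c2: data parity 1, sent cp 1 → ok
  c3: data parity 0, sent cp 1 → mismatch
  c4: data parity 0, sent cp 0 → ok
Exactly one row (r0) and one column (c3) fail → the flipped bit is at their intersection.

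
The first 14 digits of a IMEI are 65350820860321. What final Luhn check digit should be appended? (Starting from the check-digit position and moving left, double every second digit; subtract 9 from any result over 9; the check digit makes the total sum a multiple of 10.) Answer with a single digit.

Partial digits right→left: 1 2 3 0 6 8 0 2 8 0 5 3 5 6
Double every second digit counting from the check-digit position (so the 1st, 3rd, 5th, ... of the partial from the right).
  doubled (with −9 where >9): 2 6 3 0 7 1 1 → sum 20
  kept as-is: 2 0 8 2 0 3 6 → sum 21
Total = 20 + 21 = 41.
Check digit = (10 − (41 mod 10)) mod 10 = 9.

9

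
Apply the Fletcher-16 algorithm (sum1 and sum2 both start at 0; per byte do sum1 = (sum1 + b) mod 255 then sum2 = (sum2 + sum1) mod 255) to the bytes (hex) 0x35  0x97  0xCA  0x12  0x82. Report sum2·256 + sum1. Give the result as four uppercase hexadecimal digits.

Running sums (mod 255):
  after byte 0 (0x35): sum1=53, sum2=53
  after byte 1 (0x97): sum1=204, sum2=2
  after byte 2 (0xCA): sum1=151, sum2=153
  after byte 3 (0x12): sum1=169, sum2=67
  after byte 4 (0x82): sum1=44, sum2=111
Checksum = sum2·256 + sum1 = 111·256 + 44 = 28460 = 0x6F2C.

6F2C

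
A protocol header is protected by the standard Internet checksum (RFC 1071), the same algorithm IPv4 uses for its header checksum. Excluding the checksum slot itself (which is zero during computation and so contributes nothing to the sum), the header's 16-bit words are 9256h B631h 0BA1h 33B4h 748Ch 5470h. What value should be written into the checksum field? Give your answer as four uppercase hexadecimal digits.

AF25

One's-complement addition (fold any carry out of bit 15 back into bit 0):
  0x9256 + 0xB631 = 0x14887 → wrap carry → 0x4888
  0x4888 + 0x0BA1 = 0x05429
  0x5429 + 0x33B4 = 0x087DD
  0x87DD + 0x748C = 0x0FC69
  0xFC69 + 0x5470 = 0x150D9 → wrap carry → 0x50DA
One's-complement sum = 0x50DA.
Checksum = ~0x50DA & 0xFFFF = 0xAF25.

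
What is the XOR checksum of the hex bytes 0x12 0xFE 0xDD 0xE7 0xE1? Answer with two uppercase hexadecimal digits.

XOR the bytes together:
  start with 0x12
  0x12 ⊕ 0xFE = 0xEC
  0xEC ⊕ 0xDD = 0x31
  0x31 ⊕ 0xE7 = 0xD6
  0xD6 ⊕ 0xE1 = 0x37

37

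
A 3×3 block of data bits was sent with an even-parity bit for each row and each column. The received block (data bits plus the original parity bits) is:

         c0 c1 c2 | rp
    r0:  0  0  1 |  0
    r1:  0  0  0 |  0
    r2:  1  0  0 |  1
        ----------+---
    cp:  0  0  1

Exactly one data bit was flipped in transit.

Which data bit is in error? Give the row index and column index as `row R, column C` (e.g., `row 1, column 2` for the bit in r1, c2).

row 0, column 0

Recompute each row's even parity and compare to rp:
  r0: data parity 1, sent rp 0 → mismatch
  r1: data parity 0, sent rp 0 → ok
  r2: data parity 1, sent rp 1 → ok
Recompute each column's even parity and compare to cp:
  c0: data parity 1, sent cp 0 → mismatch
  c1: data parity 0, sent cp 0 → ok
  c2: data parity 1, sent cp 1 → ok
Exactly one row (r0) and one column (c0) fail → the flipped bit is at their intersection.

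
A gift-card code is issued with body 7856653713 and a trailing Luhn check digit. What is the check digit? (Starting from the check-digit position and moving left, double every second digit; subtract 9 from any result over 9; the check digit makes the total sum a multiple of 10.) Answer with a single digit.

Partial digits right→left: 3 1 7 3 5 6 6 5 8 7
Double every second digit counting from the check-digit position (so the 1st, 3rd, 5th, ... of the partial from the right).
  doubled (with −9 where >9): 6 5 1 3 7 → sum 22
  kept as-is: 1 3 6 5 7 → sum 22
Total = 22 + 22 = 44.
Check digit = (10 − (44 mod 10)) mod 10 = 6.

6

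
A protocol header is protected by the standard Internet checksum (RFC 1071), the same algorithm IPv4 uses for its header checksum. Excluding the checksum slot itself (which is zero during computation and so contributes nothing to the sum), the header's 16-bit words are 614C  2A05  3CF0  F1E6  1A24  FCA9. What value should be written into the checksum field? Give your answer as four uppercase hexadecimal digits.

2F09

One's-complement addition (fold any carry out of bit 15 back into bit 0):
  0x614C + 0x2A05 = 0x08B51
  0x8B51 + 0x3CF0 = 0x0C841
  0xC841 + 0xF1E6 = 0x1BA27 → wrap carry → 0xBA28
  0xBA28 + 0x1A24 = 0x0D44C
  0xD44C + 0xFCA9 = 0x1D0F5 → wrap carry → 0xD0F6
One's-complement sum = 0xD0F6.
Checksum = ~0xD0F6 & 0xFFFF = 0x2F09.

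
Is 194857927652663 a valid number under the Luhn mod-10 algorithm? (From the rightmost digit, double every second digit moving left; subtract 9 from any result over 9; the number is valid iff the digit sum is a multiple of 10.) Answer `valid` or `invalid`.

invalid

From the right, keep odd positions and double even positions (subtract 9 from any doubled value over 9):
  doubled (positions 2,4,...): 3 4 3 4 5 7 9 → sum 35
  kept (positions 1,3,...): 3 6 5 7 9 5 4 1 → sum 40
Total = 75.
75 mod 10 = 5, so the number is invalid.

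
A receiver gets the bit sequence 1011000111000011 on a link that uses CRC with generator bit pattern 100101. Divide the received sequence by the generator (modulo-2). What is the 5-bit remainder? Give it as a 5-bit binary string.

Modulo-2 division of 1011000111000011 by 100101:
  pos 0: 101100 XOR 100101 = 001001
  pos 2: 100101 XOR 100101 = 000000
  pos 8: 110000 XOR 100101 = 010101
  pos 9: 101011 XOR 100101 = 001110
Remainder = 11101 (nonzero — an error is detected).

11101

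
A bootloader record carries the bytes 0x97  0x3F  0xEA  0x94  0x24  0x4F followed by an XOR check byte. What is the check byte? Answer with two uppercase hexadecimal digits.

XOR the bytes together:
  start with 0x97
  0x97 ⊕ 0x3F = 0xA8
  0xA8 ⊕ 0xEA = 0x42
  0x42 ⊕ 0x94 = 0xD6
  0xD6 ⊕ 0x24 = 0xF2
  0xF2 ⊕ 0x4F = 0xBD

BD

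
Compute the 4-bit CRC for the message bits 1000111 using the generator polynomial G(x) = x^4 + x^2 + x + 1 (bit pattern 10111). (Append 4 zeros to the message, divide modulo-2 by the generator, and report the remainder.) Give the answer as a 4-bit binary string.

Append 4 zeros: 10001110000. Divide by 10111 (XOR where the leading bit is 1):
  pos 0: 10001 XOR 10111 = 00110
  pos 2: 11011 XOR 10111 = 01100
  pos 3: 11000 XOR 10111 = 01111
  pos 4: 11110 XOR 10111 = 01001
  pos 5: 10010 XOR 10111 = 00101
Remainder (last 4 bits) = 1010. This is the CRC / FCS.

1010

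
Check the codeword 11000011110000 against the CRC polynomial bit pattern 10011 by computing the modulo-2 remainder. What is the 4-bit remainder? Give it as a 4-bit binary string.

0000

Modulo-2 division of 11000011110000 by 10011:
  pos 0: 11000 XOR 10011 = 01011
  pos 1: 10110 XOR 10011 = 00101
  pos 3: 10111 XOR 10011 = 00100
  pos 5: 10011 XOR 10011 = 00000
Remainder = 0000 (zero — the frame passes the CRC check).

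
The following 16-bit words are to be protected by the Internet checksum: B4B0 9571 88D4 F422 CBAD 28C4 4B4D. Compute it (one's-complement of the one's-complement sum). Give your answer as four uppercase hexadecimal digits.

F926

One's-complement addition (fold any carry out of bit 15 back into bit 0):
  0xB4B0 + 0x9571 = 0x14A21 → wrap carry → 0x4A22
  0x4A22 + 0x88D4 = 0x0D2F6
  0xD2F6 + 0xF422 = 0x1C718 → wrap carry → 0xC719
  0xC719 + 0xCBAD = 0x192C6 → wrap carry → 0x92C7
  0x92C7 + 0x28C4 = 0x0BB8B
  0xBB8B + 0x4B4D = 0x106D8 → wrap carry → 0x06D9
One's-complement sum = 0x06D9.
Checksum = ~0x06D9 & 0xFFFF = 0xF926.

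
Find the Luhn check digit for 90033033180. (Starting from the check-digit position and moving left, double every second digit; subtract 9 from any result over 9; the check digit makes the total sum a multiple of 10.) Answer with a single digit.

Partial digits right→left: 0 8 1 3 3 0 3 3 0 0 9
Double every second digit counting from the check-digit position (so the 1st, 3rd, 5th, ... of the partial from the right).
  doubled (with −9 where >9): 0 2 6 6 0 9 → sum 23
  kept as-is: 8 3 0 3 0 → sum 14
Total = 23 + 14 = 37.
Check digit = (10 − (37 mod 10)) mod 10 = 3.

3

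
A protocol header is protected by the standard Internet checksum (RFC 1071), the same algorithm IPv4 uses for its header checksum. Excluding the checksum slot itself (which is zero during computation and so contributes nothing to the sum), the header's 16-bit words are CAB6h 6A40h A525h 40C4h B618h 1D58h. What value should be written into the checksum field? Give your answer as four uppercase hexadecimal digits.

11AE

One's-complement addition (fold any carry out of bit 15 back into bit 0):
  0xCAB6 + 0x6A40 = 0x134F6 → wrap carry → 0x34F7
  0x34F7 + 0xA525 = 0x0DA1C
  0xDA1C + 0x40C4 = 0x11AE0 → wrap carry → 0x1AE1
  0x1AE1 + 0xB618 = 0x0D0F9
  0xD0F9 + 0x1D58 = 0x0EE51
One's-complement sum = 0xEE51.
Checksum = ~0xEE51 & 0xFFFF = 0x11AE.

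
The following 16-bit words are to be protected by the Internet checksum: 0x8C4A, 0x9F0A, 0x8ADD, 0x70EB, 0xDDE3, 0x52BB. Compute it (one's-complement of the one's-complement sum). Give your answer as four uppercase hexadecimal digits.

One's-complement addition (fold any carry out of bit 15 back into bit 0):
  0x8C4A + 0x9F0A = 0x12B54 → wrap carry → 0x2B55
  0x2B55 + 0x8ADD = 0x0B632
  0xB632 + 0x70EB = 0x1271D → wrap carry → 0x271E
  0x271E + 0xDDE3 = 0x10501 → wrap carry → 0x0502
  0x0502 + 0x52BB = 0x057BD
One's-complement sum = 0x57BD.
Checksum = ~0x57BD & 0xFFFF = 0xA842.

A842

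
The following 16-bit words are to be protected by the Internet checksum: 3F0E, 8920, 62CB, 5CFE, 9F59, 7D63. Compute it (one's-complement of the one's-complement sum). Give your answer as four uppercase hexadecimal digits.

One's-complement addition (fold any carry out of bit 15 back into bit 0):
  0x3F0E + 0x8920 = 0x0C82E
  0xC82E + 0x62CB = 0x12AF9 → wrap carry → 0x2AFA
  0x2AFA + 0x5CFE = 0x087F8
  0x87F8 + 0x9F59 = 0x12751 → wrap carry → 0x2752
  0x2752 + 0x7D63 = 0x0A4B5
One's-complement sum = 0xA4B5.
Checksum = ~0xA4B5 & 0xFFFF = 0x5B4A.

5B4A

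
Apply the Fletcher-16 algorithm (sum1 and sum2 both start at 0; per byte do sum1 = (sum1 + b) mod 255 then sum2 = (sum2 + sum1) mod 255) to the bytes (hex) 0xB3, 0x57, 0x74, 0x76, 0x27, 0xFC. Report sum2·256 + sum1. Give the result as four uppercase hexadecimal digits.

Running sums (mod 255):
  after byte 0 (0xB3): sum1=179, sum2=179
  after byte 1 (0x57): sum1=11, sum2=190
  after byte 2 (0x74): sum1=127, sum2=62
  after byte 3 (0x76): sum1=245, sum2=52
  after byte 4 (0x27): sum1=29, sum2=81
  after byte 5 (0xFC): sum1=26, sum2=107
Checksum = sum2·256 + sum1 = 107·256 + 26 = 27418 = 0x6B1A.

6B1A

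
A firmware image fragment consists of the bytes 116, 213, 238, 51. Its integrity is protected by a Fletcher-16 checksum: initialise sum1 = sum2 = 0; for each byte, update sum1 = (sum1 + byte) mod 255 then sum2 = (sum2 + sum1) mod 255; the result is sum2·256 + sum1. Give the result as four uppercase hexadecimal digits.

Running sums (mod 255):
  after byte 0 (116): sum1=116, sum2=116
  after byte 1 (213): sum1=74, sum2=190
  after byte 2 (238): sum1=57, sum2=247
  after byte 3 (51): sum1=108, sum2=100
Checksum = sum2·256 + sum1 = 100·256 + 108 = 25708 = 0x646C.

646C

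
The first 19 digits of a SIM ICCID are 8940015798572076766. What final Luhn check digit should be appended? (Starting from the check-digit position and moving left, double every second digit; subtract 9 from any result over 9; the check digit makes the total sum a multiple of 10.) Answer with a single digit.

Partial digits right→left: 6 6 7 6 7 0 2 7 5 8 9 7 5 1 0 0 4 9 8
Double every second digit counting from the check-digit position (so the 1st, 3rd, 5th, ... of the partial from the right).
  doubled (with −9 where >9): 3 5 5 4 1 9 1 0 8 7 → sum 43
  kept as-is: 6 6 0 7 8 7 1 0 9 → sum 44
Total = 43 + 44 = 87.
Check digit = (10 − (87 mod 10)) mod 10 = 3.

3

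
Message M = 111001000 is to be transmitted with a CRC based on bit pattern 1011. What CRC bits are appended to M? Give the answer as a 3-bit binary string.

100

Append 3 zeros: 111001000000. Divide by 1011 (XOR where the leading bit is 1):
  pos 0: 1110 XOR 1011 = 0101
  pos 1: 1010 XOR 1011 = 0001
  pos 4: 1100 XOR 1011 = 0111
  pos 5: 1110 XOR 1011 = 0101
  pos 6: 1010 XOR 1011 = 0001
Remainder (last 3 bits) = 100. This is the CRC / FCS.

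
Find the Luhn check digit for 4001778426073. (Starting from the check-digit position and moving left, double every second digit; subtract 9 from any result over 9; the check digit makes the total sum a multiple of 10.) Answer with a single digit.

Partial digits right→left: 3 7 0 6 2 4 8 7 7 1 0 0 4
Double every second digit counting from the check-digit position (so the 1st, 3rd, 5th, ... of the partial from the right).
  doubled (with −9 where >9): 6 0 4 7 5 0 8 → sum 30
  kept as-is: 7 6 4 7 1 0 → sum 25
Total = 30 + 25 = 55.
Check digit = (10 − (55 mod 10)) mod 10 = 5.

5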